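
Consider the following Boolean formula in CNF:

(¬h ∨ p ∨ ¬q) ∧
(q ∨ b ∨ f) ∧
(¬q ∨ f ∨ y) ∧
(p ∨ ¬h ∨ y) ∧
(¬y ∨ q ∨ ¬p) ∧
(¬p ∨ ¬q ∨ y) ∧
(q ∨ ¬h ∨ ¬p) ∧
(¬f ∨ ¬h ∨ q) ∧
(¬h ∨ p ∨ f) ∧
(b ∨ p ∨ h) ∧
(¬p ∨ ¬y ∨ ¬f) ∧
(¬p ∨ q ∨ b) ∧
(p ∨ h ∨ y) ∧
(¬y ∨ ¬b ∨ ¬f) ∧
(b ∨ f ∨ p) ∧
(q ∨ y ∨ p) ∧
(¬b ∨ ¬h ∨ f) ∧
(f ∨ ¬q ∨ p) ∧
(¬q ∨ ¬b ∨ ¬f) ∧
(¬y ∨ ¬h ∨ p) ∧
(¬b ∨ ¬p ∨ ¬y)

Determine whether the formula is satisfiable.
Yes

Yes, the formula is satisfiable.

One satisfying assignment is: q=False, f=False, p=True, h=False, b=True, y=False

Verification: With this assignment, all 21 clauses evaluate to true.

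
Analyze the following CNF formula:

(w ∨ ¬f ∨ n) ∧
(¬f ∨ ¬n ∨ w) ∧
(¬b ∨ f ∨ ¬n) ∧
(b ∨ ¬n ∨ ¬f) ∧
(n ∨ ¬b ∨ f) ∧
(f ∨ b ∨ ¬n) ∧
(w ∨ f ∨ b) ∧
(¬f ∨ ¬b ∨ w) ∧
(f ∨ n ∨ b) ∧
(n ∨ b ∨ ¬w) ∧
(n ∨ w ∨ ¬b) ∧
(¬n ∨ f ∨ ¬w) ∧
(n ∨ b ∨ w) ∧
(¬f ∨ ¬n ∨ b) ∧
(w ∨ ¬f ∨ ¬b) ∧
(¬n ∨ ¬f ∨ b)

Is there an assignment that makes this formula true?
Yes

Yes, the formula is satisfiable.

One satisfying assignment is: w=True, b=True, n=True, f=True

Verification: With this assignment, all 16 clauses evaluate to true.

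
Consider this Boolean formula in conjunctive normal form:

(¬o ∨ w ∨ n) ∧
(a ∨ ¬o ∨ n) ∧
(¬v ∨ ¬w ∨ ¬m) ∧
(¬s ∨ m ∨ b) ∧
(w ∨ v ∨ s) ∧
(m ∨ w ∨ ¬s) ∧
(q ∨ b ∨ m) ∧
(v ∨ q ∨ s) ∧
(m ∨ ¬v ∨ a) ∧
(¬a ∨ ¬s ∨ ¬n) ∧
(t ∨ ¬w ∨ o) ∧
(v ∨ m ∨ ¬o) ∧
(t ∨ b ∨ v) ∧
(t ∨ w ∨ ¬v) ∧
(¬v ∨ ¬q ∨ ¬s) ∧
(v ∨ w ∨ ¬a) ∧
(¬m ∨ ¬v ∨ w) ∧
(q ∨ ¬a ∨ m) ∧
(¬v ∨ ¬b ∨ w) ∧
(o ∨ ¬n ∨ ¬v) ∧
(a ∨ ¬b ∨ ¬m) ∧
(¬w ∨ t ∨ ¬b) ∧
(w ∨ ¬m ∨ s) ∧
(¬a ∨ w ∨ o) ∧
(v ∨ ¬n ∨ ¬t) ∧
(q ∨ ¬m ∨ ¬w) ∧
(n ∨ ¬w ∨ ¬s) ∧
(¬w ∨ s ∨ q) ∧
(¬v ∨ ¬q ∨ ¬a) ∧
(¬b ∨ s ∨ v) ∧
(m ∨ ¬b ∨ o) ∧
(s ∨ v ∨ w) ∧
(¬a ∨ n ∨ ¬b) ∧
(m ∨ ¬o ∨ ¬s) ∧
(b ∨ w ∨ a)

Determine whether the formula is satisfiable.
Yes

Yes, the formula is satisfiable.

One satisfying assignment is: w=True, v=False, t=True, o=False, q=True, s=False, m=False, n=False, b=False, a=True

Verification: With this assignment, all 35 clauses evaluate to true.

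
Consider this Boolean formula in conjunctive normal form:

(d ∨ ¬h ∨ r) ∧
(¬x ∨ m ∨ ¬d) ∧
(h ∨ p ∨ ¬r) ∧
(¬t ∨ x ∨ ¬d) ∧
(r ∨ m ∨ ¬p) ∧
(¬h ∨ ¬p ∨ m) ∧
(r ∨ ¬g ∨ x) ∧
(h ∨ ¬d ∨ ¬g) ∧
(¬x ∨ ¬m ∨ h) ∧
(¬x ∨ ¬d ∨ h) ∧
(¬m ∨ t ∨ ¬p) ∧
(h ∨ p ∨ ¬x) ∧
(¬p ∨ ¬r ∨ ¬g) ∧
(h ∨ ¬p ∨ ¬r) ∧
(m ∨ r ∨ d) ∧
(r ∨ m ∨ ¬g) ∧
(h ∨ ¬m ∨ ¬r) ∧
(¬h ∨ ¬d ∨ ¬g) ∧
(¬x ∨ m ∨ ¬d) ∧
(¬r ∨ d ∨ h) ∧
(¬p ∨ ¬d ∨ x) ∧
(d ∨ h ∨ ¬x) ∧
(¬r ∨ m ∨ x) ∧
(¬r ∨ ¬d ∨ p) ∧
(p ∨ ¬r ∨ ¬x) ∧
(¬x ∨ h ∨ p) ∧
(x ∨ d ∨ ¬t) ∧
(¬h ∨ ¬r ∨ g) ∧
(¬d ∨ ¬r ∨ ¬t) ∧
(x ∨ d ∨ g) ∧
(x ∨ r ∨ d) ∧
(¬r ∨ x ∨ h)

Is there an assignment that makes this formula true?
Yes

Yes, the formula is satisfiable.

One satisfying assignment is: h=False, m=False, d=True, p=False, r=False, g=False, x=False, t=False

Verification: With this assignment, all 32 clauses evaluate to true.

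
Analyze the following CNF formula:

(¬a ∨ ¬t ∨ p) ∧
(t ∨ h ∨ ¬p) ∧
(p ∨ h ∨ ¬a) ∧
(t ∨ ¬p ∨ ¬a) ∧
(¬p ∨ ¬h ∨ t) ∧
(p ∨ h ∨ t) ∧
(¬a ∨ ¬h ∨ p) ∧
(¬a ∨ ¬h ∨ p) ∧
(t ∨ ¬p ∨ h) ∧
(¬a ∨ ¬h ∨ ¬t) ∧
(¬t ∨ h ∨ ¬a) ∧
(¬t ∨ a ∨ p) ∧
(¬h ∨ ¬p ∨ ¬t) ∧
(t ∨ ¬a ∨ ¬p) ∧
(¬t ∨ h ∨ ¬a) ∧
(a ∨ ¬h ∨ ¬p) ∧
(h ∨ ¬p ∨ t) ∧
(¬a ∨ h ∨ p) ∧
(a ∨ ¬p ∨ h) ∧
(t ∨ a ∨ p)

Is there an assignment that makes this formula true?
No

No, the formula is not satisfiable.

No assignment of truth values to the variables can make all 20 clauses true simultaneously.

The formula is UNSAT (unsatisfiable).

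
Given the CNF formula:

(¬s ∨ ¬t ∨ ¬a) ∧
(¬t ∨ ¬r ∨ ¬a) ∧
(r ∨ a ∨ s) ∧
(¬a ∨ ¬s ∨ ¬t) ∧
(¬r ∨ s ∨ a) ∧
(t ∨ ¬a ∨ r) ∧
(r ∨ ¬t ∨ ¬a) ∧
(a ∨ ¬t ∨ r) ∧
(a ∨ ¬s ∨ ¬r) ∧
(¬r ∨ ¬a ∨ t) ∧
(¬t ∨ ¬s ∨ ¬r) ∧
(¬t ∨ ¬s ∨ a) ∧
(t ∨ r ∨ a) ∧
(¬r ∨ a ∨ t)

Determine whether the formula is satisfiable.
No

No, the formula is not satisfiable.

No assignment of truth values to the variables can make all 14 clauses true simultaneously.

The formula is UNSAT (unsatisfiable).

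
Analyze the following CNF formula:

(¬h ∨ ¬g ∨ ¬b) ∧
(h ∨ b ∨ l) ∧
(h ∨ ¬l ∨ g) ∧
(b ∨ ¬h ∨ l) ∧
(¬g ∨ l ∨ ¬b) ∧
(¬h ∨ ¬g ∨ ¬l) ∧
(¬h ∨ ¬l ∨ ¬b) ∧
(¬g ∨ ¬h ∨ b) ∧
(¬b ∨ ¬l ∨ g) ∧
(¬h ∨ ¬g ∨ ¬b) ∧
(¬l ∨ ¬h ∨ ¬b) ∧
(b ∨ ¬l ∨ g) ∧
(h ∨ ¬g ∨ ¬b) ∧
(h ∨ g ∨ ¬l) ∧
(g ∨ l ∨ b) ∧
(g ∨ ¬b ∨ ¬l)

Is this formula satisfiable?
Yes

Yes, the formula is satisfiable.

One satisfying assignment is: g=False, l=False, b=True, h=False

Verification: With this assignment, all 16 clauses evaluate to true.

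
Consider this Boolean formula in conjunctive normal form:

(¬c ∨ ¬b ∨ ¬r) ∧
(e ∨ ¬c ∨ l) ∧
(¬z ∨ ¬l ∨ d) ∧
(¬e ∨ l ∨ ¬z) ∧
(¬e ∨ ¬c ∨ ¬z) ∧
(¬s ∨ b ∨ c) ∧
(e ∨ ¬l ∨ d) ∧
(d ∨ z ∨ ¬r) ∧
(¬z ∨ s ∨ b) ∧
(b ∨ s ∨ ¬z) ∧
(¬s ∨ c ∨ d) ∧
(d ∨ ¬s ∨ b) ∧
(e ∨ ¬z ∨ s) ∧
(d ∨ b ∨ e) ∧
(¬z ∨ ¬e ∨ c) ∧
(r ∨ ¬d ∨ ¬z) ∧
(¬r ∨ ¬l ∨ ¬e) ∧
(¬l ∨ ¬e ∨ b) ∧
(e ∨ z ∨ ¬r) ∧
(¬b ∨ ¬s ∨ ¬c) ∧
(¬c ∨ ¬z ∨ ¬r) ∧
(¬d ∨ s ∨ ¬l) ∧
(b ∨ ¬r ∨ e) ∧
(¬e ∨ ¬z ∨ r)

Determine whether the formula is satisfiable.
Yes

Yes, the formula is satisfiable.

One satisfying assignment is: z=False, s=False, d=False, e=False, c=False, b=True, l=False, r=False

Verification: With this assignment, all 24 clauses evaluate to true.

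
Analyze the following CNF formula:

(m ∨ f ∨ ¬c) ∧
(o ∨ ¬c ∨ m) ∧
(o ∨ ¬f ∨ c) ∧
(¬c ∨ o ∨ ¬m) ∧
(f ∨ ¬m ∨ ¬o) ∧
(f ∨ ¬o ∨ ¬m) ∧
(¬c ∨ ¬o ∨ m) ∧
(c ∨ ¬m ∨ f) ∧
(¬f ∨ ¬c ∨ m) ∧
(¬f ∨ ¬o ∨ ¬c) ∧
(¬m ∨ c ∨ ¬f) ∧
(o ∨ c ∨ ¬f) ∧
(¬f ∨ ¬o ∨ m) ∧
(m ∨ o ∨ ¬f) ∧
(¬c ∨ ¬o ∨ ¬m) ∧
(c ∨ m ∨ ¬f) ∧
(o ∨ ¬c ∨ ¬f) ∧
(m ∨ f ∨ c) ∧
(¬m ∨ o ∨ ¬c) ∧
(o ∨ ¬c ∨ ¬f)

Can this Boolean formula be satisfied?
No

No, the formula is not satisfiable.

No assignment of truth values to the variables can make all 20 clauses true simultaneously.

The formula is UNSAT (unsatisfiable).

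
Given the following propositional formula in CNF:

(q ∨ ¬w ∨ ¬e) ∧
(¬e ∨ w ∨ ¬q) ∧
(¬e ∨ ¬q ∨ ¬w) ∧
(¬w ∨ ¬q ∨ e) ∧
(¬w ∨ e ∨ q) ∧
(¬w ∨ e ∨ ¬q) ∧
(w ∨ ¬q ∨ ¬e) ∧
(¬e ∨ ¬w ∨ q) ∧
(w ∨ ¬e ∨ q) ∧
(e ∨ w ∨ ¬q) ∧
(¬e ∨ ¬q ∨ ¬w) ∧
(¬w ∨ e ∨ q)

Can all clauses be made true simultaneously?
Yes

Yes, the formula is satisfiable.

One satisfying assignment is: e=False, w=False, q=False

Verification: With this assignment, all 12 clauses evaluate to true.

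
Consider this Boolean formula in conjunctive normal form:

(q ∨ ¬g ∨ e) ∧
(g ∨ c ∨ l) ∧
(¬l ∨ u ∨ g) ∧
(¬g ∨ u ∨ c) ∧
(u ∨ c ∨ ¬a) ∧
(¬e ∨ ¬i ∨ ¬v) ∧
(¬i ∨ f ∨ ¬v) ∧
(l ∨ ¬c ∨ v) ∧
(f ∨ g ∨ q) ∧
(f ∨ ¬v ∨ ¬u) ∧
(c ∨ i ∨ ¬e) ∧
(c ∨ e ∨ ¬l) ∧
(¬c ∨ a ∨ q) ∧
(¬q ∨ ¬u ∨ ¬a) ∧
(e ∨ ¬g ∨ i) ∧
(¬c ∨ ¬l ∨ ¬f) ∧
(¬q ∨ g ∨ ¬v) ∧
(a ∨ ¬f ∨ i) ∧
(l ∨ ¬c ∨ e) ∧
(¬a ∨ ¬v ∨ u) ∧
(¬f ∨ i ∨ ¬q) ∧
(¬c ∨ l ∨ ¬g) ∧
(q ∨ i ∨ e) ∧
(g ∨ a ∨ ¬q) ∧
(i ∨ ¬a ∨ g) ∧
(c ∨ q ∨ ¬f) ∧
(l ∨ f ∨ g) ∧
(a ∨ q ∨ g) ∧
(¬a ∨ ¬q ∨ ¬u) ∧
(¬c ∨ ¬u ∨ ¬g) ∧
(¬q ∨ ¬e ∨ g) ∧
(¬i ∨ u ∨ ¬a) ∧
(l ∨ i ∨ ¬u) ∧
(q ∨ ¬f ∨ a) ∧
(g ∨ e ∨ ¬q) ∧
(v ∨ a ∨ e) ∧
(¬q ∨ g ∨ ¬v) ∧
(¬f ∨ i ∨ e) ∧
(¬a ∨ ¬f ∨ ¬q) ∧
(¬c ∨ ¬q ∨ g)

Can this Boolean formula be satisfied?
Yes

Yes, the formula is satisfiable.

One satisfying assignment is: v=False, g=True, e=True, u=False, f=False, a=False, c=True, i=False, q=True, l=True

Verification: With this assignment, all 40 clauses evaluate to true.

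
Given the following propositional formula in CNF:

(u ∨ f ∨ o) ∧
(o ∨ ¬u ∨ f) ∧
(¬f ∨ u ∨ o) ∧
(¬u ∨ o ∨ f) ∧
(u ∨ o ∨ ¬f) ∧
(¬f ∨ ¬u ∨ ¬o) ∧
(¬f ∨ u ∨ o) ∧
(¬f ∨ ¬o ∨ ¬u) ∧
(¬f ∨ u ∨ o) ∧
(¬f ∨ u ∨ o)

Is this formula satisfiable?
Yes

Yes, the formula is satisfiable.

One satisfying assignment is: u=True, f=True, o=False

Verification: With this assignment, all 10 clauses evaluate to true.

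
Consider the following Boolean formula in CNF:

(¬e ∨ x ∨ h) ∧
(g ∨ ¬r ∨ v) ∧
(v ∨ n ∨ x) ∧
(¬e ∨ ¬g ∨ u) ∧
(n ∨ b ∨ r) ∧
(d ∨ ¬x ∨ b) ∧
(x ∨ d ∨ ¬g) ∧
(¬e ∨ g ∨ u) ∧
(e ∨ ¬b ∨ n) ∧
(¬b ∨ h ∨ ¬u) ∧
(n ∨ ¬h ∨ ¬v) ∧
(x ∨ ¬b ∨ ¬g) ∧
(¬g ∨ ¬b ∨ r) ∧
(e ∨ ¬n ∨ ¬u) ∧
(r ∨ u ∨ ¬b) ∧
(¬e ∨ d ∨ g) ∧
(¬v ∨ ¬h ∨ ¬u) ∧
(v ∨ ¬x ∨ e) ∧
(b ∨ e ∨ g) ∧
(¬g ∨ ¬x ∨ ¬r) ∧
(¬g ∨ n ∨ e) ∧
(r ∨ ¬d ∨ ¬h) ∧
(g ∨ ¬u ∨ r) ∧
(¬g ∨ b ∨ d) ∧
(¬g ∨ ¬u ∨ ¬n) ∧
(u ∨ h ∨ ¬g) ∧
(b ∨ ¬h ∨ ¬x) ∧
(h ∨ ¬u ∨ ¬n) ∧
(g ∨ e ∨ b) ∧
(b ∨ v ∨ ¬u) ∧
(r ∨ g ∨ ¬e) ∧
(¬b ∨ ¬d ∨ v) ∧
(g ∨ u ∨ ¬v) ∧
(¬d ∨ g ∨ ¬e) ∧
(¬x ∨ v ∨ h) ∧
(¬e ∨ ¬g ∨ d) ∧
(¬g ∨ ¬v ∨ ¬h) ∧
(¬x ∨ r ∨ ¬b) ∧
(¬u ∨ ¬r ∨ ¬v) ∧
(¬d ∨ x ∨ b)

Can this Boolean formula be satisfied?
No

No, the formula is not satisfiable.

No assignment of truth values to the variables can make all 40 clauses true simultaneously.

The formula is UNSAT (unsatisfiable).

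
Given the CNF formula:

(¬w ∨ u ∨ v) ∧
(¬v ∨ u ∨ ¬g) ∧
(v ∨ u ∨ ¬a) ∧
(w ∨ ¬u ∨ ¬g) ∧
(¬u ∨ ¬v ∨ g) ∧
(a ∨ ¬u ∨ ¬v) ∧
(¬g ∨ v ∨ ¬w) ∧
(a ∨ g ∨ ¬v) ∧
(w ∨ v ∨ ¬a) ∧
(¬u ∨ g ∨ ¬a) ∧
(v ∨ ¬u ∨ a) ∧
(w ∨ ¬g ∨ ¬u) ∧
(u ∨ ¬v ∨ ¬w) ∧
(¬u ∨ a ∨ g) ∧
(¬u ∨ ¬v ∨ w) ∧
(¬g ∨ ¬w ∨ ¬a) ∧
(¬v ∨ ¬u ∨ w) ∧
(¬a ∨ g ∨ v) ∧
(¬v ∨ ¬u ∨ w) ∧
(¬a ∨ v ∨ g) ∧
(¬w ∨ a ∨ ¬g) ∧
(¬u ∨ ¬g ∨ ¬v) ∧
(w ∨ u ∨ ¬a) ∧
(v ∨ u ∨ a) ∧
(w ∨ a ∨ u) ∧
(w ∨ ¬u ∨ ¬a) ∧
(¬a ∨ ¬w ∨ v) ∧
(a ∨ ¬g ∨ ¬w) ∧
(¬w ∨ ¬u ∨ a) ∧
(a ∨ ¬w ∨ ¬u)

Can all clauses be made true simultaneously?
No

No, the formula is not satisfiable.

No assignment of truth values to the variables can make all 30 clauses true simultaneously.

The formula is UNSAT (unsatisfiable).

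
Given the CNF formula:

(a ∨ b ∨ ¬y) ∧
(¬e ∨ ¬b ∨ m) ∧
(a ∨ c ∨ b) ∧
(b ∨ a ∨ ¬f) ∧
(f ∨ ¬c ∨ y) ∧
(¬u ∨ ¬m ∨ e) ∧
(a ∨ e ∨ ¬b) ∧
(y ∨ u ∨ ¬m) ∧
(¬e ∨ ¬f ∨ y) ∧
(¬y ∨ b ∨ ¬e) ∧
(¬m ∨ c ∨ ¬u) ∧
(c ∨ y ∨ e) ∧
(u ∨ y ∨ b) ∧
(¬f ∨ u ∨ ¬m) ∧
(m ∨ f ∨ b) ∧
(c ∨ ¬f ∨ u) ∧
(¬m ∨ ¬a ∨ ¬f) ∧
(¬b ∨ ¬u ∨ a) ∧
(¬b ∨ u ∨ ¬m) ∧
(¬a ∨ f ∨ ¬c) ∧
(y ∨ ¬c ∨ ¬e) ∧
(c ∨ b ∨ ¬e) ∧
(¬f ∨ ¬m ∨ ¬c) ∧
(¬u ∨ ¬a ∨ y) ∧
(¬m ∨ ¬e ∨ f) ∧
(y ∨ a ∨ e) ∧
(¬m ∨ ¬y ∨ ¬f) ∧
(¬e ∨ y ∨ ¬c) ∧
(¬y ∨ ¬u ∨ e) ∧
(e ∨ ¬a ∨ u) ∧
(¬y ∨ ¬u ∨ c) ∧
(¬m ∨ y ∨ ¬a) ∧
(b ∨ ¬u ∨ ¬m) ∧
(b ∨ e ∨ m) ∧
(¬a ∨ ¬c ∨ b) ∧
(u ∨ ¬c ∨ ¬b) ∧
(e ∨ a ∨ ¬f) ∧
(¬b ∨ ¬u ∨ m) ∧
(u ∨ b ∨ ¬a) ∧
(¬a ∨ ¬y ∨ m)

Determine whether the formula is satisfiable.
No

No, the formula is not satisfiable.

No assignment of truth values to the variables can make all 40 clauses true simultaneously.

The formula is UNSAT (unsatisfiable).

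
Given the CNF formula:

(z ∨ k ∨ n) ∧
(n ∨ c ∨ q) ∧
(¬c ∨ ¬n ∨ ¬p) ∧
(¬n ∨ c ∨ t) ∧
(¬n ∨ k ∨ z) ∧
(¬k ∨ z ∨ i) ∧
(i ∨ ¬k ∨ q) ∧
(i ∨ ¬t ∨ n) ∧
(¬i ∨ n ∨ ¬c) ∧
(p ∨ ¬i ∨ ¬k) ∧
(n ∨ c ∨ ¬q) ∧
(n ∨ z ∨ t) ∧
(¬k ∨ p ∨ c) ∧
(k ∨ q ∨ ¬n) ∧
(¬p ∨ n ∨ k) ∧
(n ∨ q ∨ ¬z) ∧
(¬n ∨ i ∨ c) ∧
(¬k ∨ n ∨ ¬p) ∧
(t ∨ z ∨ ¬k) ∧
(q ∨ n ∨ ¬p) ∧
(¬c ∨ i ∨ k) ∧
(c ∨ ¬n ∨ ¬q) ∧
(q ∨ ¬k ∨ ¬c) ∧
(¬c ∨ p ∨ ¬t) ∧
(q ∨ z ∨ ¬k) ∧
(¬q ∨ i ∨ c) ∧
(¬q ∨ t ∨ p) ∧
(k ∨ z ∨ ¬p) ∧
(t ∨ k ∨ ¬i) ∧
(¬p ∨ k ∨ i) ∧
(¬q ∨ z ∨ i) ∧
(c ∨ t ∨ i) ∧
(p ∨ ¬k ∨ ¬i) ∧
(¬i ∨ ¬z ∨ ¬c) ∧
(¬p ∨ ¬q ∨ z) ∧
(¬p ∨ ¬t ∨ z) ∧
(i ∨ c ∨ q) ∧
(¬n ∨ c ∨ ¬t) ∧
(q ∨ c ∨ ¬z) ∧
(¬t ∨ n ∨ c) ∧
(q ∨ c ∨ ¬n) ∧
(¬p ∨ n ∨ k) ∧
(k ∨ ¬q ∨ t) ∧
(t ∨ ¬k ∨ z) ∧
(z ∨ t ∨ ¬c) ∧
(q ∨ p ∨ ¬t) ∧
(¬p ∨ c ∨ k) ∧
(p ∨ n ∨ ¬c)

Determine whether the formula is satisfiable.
No

No, the formula is not satisfiable.

No assignment of truth values to the variables can make all 48 clauses true simultaneously.

The formula is UNSAT (unsatisfiable).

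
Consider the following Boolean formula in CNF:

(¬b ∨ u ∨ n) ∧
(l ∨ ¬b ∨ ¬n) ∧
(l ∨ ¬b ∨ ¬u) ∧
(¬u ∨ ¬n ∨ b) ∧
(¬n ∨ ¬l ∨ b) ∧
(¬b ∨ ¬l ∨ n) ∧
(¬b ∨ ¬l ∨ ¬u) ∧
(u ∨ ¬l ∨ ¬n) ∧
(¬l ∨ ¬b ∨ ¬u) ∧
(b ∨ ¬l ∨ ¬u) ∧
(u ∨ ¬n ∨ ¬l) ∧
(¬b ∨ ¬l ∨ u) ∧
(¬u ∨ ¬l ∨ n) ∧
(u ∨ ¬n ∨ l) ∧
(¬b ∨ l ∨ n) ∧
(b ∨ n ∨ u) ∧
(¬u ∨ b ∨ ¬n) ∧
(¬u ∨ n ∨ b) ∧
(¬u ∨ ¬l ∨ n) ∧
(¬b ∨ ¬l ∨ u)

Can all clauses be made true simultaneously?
No

No, the formula is not satisfiable.

No assignment of truth values to the variables can make all 20 clauses true simultaneously.

The formula is UNSAT (unsatisfiable).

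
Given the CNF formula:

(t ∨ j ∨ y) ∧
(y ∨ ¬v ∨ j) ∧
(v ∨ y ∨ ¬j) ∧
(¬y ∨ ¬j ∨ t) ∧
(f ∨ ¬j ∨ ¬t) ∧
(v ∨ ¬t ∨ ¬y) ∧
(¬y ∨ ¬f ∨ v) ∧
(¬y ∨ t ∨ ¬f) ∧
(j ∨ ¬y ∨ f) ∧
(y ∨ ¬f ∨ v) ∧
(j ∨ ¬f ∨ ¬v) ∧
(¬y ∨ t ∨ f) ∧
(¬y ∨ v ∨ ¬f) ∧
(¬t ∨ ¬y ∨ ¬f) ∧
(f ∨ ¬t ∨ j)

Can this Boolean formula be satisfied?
Yes

Yes, the formula is satisfiable.

One satisfying assignment is: v=True, f=True, j=True, y=False, t=False

Verification: With this assignment, all 15 clauses evaluate to true.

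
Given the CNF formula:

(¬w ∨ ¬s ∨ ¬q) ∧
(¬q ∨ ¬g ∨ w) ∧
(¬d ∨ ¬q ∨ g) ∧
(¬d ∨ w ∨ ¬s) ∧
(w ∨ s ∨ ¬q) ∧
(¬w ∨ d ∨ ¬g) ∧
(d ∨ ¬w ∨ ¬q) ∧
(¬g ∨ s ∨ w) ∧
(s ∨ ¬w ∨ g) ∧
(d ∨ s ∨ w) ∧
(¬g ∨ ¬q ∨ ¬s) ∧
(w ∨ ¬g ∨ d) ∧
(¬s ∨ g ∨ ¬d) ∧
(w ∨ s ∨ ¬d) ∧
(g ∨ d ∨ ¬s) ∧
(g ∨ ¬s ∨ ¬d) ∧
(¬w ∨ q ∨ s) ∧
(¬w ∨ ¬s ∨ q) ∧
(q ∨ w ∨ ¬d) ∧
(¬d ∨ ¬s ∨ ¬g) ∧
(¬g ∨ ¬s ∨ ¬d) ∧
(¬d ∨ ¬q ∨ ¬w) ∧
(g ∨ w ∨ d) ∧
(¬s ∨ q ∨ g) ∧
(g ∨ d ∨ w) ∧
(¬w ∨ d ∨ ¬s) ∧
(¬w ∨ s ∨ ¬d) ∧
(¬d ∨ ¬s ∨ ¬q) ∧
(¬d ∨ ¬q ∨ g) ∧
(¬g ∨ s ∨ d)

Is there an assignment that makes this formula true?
No

No, the formula is not satisfiable.

No assignment of truth values to the variables can make all 30 clauses true simultaneously.

The formula is UNSAT (unsatisfiable).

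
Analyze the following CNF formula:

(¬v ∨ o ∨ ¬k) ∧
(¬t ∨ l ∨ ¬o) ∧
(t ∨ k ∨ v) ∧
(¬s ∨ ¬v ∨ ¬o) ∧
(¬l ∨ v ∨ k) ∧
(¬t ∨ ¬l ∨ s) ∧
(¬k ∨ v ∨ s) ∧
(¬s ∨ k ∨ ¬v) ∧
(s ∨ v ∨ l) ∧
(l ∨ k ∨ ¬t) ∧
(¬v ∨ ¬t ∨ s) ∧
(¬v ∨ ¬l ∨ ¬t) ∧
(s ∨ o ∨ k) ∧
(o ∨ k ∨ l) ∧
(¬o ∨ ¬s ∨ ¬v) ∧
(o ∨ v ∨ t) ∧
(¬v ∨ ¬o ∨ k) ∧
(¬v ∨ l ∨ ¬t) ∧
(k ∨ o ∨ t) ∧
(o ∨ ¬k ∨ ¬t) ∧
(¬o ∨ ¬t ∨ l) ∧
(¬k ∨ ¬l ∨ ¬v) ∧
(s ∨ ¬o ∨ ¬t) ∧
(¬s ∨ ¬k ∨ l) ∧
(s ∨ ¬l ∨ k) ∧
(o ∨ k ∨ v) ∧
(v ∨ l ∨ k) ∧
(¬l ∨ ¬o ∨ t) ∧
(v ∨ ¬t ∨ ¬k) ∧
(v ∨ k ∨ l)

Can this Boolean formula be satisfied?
Yes

Yes, the formula is satisfiable.

One satisfying assignment is: l=False, s=False, k=True, t=False, o=True, v=True

Verification: With this assignment, all 30 clauses evaluate to true.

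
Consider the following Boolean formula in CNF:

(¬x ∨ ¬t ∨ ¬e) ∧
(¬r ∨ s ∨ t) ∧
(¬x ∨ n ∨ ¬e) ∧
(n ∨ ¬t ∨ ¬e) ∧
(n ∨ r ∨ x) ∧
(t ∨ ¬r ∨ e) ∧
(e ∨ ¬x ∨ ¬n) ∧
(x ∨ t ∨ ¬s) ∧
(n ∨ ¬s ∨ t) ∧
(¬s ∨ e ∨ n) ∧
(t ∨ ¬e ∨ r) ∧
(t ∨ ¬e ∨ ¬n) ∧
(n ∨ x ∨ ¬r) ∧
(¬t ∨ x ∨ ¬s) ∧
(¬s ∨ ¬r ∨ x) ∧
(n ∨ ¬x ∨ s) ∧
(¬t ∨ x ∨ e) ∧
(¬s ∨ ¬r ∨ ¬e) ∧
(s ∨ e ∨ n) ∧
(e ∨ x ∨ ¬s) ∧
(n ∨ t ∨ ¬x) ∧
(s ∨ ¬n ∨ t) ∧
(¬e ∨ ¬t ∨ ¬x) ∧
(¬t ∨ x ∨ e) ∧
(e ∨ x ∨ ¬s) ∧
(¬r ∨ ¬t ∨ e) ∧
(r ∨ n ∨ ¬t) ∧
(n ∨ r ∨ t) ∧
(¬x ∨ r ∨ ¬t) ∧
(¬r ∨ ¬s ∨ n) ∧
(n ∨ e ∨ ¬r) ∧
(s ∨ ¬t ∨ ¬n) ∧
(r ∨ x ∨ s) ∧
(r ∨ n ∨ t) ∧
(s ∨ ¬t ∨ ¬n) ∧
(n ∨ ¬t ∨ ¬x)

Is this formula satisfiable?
No

No, the formula is not satisfiable.

No assignment of truth values to the variables can make all 36 clauses true simultaneously.

The formula is UNSAT (unsatisfiable).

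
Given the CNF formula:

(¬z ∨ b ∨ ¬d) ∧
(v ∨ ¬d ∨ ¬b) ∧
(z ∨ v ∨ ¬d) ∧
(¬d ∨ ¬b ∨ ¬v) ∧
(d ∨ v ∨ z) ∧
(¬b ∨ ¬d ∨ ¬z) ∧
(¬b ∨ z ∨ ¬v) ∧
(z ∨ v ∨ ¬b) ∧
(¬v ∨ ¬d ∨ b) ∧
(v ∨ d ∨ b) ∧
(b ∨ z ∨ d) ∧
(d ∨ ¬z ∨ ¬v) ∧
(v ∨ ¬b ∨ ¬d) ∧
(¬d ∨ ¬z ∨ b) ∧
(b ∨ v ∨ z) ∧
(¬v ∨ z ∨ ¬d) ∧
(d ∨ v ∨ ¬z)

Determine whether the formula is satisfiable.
No

No, the formula is not satisfiable.

No assignment of truth values to the variables can make all 17 clauses true simultaneously.

The formula is UNSAT (unsatisfiable).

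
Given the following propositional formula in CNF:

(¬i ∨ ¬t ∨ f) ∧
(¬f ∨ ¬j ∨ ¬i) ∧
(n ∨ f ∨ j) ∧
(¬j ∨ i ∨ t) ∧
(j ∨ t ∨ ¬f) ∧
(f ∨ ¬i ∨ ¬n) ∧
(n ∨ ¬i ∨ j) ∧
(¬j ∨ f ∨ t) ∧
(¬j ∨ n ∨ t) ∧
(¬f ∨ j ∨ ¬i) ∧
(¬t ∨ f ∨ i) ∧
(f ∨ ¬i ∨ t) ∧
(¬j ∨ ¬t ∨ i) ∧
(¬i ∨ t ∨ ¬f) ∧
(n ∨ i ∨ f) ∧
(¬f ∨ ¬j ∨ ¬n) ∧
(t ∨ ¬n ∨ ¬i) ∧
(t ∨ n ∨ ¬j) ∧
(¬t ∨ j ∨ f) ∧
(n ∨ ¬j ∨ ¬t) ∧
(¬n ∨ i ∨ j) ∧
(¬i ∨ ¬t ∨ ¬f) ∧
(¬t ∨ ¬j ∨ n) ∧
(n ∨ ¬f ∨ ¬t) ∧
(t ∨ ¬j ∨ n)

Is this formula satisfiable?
No

No, the formula is not satisfiable.

No assignment of truth values to the variables can make all 25 clauses true simultaneously.

The formula is UNSAT (unsatisfiable).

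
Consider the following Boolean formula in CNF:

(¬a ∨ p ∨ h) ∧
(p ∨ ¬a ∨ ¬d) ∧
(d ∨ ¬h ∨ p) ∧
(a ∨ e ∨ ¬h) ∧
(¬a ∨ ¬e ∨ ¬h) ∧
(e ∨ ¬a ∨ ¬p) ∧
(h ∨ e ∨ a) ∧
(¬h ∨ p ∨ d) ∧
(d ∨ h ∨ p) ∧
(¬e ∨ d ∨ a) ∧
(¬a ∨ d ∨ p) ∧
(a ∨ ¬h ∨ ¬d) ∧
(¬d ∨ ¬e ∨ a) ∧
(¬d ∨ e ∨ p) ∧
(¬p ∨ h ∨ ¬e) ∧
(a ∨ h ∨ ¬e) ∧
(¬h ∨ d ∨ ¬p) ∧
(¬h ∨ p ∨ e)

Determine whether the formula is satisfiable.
No

No, the formula is not satisfiable.

No assignment of truth values to the variables can make all 18 clauses true simultaneously.

The formula is UNSAT (unsatisfiable).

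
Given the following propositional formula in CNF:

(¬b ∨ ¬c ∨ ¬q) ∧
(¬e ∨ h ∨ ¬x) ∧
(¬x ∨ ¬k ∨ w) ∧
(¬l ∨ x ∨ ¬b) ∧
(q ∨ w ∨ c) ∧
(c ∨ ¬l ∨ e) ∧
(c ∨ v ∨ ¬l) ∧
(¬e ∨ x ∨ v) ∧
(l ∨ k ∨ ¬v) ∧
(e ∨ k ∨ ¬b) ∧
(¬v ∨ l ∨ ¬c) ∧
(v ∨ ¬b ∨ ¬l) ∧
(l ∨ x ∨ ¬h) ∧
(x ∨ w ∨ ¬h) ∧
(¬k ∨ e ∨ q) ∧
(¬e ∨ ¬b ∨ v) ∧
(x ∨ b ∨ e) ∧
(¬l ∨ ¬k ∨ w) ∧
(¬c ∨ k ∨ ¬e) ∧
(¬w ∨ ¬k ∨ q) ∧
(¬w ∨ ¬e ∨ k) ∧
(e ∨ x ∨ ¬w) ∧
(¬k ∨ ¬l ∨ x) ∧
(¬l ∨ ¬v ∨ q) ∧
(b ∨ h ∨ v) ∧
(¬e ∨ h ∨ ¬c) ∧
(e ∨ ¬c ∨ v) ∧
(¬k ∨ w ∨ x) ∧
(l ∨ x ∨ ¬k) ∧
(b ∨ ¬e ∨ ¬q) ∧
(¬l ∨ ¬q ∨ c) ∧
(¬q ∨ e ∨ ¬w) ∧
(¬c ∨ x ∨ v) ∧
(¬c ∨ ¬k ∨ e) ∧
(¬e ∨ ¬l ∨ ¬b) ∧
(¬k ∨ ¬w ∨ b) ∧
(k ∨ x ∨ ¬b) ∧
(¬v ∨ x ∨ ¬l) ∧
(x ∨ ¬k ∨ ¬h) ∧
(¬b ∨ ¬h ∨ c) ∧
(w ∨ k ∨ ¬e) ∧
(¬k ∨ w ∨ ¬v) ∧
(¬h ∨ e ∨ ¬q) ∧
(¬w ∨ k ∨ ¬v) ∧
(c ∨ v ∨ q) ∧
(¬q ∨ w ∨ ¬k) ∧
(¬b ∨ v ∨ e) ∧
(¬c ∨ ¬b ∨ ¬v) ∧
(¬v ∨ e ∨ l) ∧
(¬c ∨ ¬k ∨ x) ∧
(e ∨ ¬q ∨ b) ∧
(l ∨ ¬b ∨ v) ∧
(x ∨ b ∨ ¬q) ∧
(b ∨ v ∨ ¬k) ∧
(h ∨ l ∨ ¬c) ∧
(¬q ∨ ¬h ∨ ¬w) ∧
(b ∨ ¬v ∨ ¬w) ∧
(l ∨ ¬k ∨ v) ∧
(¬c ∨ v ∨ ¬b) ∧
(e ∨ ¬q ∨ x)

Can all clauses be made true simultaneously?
No

No, the formula is not satisfiable.

No assignment of truth values to the variables can make all 60 clauses true simultaneously.

The formula is UNSAT (unsatisfiable).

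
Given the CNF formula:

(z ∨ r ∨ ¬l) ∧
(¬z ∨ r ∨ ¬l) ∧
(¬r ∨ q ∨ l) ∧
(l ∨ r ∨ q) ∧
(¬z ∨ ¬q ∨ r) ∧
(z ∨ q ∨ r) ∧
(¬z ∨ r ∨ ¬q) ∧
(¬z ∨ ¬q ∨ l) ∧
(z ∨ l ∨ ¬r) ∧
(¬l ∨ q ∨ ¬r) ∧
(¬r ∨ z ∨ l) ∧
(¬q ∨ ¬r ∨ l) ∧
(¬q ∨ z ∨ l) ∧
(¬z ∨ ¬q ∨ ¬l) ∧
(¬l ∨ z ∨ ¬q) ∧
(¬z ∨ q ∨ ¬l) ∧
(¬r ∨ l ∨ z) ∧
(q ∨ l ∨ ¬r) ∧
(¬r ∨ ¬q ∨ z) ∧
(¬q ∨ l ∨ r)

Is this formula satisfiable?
No

No, the formula is not satisfiable.

No assignment of truth values to the variables can make all 20 clauses true simultaneously.

The formula is UNSAT (unsatisfiable).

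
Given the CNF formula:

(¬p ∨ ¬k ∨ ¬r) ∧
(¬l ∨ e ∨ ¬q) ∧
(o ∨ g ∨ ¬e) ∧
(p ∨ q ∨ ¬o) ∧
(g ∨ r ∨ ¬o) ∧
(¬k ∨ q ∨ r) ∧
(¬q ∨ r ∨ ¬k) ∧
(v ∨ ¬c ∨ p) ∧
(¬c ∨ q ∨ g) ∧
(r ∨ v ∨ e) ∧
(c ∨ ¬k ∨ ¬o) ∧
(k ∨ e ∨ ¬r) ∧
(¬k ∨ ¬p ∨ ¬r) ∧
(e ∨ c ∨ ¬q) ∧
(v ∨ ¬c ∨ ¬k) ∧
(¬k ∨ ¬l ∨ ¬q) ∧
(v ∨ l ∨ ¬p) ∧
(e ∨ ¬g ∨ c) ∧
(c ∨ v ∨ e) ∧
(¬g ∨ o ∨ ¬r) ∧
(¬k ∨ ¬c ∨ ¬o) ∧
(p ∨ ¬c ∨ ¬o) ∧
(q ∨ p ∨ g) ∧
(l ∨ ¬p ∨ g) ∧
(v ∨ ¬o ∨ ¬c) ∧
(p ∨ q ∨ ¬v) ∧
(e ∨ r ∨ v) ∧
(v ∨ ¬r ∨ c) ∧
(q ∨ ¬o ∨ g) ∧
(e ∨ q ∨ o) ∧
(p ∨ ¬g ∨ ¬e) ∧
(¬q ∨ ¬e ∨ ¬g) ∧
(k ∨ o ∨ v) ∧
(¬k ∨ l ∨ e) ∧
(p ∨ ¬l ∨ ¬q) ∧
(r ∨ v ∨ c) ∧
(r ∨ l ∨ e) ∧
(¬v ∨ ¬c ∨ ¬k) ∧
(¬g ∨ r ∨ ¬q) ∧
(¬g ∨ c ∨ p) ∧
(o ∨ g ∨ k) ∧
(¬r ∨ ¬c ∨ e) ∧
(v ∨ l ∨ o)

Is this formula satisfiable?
Yes

Yes, the formula is satisfiable.

One satisfying assignment is: r=True, v=True, k=False, c=False, l=False, g=False, e=True, p=False, q=True, o=True

Verification: With this assignment, all 43 clauses evaluate to true.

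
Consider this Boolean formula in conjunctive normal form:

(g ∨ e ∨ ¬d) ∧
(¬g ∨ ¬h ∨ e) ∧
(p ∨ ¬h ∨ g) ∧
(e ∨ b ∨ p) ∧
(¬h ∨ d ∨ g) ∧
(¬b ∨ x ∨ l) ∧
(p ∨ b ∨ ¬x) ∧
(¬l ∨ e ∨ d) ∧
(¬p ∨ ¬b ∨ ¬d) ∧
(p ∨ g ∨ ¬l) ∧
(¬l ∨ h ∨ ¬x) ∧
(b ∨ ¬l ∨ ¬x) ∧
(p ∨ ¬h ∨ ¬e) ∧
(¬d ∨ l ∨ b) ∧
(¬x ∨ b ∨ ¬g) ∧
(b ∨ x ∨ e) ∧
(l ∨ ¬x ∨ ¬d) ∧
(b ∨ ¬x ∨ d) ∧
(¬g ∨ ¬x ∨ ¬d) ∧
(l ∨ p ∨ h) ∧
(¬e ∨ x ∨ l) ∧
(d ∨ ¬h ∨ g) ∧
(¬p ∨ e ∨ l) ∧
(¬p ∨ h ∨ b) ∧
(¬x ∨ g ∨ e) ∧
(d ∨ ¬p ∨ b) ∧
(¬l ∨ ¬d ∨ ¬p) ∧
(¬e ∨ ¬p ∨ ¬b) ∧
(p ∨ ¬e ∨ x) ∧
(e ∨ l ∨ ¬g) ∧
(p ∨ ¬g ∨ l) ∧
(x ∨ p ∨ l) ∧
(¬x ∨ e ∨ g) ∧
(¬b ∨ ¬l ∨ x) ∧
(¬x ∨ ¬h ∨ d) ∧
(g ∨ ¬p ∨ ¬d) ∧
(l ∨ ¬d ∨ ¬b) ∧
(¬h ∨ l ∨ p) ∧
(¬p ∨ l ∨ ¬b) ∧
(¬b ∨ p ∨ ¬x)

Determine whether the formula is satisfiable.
No

No, the formula is not satisfiable.

No assignment of truth values to the variables can make all 40 clauses true simultaneously.

The formula is UNSAT (unsatisfiable).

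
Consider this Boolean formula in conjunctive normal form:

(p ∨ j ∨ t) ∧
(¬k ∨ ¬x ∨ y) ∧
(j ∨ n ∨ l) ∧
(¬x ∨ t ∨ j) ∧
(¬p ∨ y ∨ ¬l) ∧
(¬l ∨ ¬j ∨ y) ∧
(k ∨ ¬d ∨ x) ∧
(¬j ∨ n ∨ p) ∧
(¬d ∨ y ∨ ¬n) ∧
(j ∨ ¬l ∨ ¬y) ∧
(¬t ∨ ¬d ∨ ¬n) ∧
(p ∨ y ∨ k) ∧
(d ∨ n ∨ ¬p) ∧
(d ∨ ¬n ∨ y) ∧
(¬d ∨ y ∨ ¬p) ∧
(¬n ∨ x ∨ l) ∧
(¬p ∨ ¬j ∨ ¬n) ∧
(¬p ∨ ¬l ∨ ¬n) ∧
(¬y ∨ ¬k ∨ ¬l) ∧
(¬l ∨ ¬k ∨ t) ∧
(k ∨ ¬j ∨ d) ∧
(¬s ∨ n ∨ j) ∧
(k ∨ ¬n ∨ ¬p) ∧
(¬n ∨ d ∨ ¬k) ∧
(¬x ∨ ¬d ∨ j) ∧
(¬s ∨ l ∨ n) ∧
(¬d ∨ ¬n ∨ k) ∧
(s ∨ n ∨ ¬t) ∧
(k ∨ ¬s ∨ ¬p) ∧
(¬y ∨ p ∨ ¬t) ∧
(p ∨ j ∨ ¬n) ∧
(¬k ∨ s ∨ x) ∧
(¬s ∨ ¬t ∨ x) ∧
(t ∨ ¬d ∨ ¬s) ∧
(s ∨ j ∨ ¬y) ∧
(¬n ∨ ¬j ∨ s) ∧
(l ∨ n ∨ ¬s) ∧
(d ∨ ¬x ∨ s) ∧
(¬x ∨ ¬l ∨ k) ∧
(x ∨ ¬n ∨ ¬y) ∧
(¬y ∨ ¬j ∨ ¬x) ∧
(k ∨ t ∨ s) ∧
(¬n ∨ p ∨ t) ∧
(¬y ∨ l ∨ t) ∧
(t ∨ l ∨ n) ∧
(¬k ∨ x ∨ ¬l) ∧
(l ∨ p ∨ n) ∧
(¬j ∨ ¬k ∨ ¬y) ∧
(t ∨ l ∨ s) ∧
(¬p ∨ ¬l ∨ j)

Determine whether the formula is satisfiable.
No

No, the formula is not satisfiable.

No assignment of truth values to the variables can make all 50 clauses true simultaneously.

The formula is UNSAT (unsatisfiable).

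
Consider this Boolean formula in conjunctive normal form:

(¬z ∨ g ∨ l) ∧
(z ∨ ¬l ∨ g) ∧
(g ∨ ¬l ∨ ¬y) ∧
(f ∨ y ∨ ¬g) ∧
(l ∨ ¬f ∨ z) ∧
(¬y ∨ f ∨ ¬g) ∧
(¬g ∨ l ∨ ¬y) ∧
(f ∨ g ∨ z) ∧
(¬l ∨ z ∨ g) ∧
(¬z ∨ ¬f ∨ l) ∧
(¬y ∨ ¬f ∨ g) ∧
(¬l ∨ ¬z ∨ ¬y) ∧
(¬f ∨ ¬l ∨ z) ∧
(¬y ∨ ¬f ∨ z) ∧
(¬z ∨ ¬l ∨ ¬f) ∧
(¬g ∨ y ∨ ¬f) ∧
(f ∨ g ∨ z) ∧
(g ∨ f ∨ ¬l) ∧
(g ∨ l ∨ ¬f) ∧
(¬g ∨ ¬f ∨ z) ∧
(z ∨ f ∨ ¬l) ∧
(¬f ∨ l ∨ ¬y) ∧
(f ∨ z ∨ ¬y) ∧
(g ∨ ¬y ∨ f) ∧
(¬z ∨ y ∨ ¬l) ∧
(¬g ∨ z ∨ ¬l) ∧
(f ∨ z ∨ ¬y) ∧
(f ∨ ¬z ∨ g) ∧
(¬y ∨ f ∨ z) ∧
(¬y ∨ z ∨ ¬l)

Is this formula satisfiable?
No

No, the formula is not satisfiable.

No assignment of truth values to the variables can make all 30 clauses true simultaneously.

The formula is UNSAT (unsatisfiable).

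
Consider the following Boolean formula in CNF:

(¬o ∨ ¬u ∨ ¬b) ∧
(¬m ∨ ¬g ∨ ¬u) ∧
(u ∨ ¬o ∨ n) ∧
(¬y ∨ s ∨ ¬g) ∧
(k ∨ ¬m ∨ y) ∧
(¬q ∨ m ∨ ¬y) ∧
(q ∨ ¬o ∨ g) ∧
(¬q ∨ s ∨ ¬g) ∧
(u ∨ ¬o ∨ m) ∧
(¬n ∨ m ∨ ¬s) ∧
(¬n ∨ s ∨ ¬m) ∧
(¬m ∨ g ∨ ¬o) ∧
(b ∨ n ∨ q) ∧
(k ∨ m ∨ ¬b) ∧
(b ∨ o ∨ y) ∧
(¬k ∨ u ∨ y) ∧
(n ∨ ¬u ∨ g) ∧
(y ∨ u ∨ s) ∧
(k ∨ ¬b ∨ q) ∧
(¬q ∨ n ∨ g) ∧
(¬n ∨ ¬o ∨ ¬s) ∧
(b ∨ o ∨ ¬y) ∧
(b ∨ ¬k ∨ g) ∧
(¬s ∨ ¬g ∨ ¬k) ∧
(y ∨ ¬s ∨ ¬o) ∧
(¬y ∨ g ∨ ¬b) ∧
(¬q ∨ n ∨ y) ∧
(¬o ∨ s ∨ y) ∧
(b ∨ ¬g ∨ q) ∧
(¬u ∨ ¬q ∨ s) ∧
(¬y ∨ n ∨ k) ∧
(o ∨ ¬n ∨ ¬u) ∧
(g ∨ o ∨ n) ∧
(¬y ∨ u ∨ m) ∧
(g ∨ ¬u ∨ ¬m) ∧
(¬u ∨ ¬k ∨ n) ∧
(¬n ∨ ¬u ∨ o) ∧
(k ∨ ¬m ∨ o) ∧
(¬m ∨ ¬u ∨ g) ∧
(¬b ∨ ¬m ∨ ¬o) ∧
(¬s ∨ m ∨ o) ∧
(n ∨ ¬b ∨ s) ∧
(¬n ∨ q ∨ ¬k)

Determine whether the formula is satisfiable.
No

No, the formula is not satisfiable.

No assignment of truth values to the variables can make all 43 clauses true simultaneously.

The formula is UNSAT (unsatisfiable).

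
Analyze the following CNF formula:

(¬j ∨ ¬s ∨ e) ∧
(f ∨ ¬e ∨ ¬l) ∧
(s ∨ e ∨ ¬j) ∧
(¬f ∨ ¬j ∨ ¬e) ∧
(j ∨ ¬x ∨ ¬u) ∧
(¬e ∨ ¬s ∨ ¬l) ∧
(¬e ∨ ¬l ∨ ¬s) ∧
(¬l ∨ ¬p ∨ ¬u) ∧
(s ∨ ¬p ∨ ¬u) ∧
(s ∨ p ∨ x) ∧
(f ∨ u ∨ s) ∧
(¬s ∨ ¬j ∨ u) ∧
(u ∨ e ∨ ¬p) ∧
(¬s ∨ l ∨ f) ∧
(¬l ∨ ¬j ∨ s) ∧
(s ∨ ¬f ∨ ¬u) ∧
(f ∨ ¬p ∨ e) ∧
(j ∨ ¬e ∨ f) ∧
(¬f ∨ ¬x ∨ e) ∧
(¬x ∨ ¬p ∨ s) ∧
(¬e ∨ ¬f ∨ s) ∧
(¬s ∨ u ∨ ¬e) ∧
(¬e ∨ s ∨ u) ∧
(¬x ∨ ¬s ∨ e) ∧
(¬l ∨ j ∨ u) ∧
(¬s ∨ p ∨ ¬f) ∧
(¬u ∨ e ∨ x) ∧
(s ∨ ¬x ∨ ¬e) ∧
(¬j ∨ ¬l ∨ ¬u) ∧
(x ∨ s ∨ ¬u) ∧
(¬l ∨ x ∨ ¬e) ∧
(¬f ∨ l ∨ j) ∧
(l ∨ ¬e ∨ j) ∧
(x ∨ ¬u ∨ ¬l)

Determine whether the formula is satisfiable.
No

No, the formula is not satisfiable.

No assignment of truth values to the variables can make all 34 clauses true simultaneously.

The formula is UNSAT (unsatisfiable).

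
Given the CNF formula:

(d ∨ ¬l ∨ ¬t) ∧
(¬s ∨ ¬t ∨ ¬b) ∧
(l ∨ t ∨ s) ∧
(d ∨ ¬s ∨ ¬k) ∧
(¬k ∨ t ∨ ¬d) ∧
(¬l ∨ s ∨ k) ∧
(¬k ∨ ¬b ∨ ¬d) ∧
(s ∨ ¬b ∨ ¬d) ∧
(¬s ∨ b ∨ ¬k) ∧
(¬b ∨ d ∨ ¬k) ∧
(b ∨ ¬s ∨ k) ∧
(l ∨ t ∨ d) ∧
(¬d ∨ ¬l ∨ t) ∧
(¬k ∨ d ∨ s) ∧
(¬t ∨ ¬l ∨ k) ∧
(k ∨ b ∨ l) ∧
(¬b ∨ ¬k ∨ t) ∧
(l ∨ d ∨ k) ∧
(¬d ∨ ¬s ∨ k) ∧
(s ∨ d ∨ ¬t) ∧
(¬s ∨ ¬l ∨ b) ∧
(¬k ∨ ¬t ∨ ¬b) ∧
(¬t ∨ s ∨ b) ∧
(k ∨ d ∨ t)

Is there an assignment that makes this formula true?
No

No, the formula is not satisfiable.

No assignment of truth values to the variables can make all 24 clauses true simultaneously.

The formula is UNSAT (unsatisfiable).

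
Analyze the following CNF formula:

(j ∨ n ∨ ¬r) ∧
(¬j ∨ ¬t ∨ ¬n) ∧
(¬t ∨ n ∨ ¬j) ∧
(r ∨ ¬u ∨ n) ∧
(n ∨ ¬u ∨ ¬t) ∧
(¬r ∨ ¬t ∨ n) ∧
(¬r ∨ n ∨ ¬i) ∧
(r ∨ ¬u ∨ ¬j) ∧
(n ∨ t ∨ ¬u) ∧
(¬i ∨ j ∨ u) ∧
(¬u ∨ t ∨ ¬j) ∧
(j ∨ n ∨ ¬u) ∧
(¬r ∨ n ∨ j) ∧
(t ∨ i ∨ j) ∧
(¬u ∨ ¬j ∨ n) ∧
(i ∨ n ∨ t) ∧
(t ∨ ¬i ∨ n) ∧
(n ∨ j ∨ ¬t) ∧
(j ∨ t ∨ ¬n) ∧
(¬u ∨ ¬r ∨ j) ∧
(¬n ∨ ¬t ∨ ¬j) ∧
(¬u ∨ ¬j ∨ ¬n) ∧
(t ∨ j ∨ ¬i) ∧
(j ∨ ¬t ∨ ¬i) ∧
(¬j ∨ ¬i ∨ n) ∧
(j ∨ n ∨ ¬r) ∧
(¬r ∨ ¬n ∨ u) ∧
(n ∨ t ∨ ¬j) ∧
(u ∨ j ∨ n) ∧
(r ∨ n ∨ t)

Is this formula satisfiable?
Yes

Yes, the formula is satisfiable.

One satisfying assignment is: r=False, n=True, u=False, j=True, i=False, t=False

Verification: With this assignment, all 30 clauses evaluate to true.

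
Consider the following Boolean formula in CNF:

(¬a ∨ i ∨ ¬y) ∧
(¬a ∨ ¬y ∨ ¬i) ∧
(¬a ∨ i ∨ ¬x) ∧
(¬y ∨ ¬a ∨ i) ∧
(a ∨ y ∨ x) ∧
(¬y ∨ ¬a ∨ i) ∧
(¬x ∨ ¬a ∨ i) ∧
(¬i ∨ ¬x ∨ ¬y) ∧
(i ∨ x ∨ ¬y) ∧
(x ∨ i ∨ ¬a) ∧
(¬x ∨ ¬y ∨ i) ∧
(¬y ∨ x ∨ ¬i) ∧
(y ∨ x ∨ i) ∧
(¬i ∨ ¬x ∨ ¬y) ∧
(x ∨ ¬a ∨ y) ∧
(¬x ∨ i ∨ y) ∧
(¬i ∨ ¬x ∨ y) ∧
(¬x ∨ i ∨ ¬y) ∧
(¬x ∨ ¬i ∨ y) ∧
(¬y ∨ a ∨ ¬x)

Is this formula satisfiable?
No

No, the formula is not satisfiable.

No assignment of truth values to the variables can make all 20 clauses true simultaneously.

The formula is UNSAT (unsatisfiable).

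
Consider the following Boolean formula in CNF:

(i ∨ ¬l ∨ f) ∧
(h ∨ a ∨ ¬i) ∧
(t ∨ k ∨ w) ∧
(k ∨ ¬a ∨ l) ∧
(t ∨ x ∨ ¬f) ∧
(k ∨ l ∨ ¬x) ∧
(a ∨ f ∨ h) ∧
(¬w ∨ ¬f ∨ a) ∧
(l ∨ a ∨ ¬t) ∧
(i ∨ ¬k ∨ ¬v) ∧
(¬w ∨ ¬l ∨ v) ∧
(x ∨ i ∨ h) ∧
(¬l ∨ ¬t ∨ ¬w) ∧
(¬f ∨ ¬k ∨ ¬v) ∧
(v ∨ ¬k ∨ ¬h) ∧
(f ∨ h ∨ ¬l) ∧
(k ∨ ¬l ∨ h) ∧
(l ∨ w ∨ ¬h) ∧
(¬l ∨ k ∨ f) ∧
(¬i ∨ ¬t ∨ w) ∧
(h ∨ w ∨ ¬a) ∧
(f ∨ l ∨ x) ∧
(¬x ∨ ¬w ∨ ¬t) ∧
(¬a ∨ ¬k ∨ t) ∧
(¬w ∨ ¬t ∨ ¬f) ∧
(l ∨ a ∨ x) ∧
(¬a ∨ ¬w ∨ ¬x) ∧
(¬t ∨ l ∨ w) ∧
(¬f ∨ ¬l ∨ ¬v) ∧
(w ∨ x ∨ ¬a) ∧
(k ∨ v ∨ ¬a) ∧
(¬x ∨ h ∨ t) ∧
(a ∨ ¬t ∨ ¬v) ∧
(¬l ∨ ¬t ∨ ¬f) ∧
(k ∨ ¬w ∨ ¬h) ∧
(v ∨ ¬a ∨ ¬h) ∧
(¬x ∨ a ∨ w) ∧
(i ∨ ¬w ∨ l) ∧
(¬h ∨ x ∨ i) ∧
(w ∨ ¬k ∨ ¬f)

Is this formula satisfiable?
Yes

Yes, the formula is satisfiable.

One satisfying assignment is: k=True, l=True, t=False, h=True, w=True, f=False, a=False, i=True, v=True, x=True

Verification: With this assignment, all 40 clauses evaluate to true.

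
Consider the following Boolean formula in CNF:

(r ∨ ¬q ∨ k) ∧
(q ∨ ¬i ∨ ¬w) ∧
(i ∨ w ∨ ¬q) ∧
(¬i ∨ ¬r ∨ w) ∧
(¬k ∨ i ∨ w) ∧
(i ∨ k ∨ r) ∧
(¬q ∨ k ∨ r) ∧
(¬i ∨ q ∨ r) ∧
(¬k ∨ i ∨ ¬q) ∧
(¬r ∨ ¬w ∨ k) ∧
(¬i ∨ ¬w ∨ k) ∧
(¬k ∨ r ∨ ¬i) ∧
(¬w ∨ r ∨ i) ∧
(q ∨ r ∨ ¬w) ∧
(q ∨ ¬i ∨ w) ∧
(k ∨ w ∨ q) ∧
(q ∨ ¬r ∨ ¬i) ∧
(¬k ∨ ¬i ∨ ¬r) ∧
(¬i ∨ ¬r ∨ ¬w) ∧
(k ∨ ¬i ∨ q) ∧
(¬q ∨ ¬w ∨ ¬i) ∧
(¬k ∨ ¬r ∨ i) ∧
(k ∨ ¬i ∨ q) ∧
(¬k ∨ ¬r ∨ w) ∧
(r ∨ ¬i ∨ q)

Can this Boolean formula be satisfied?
No

No, the formula is not satisfiable.

No assignment of truth values to the variables can make all 25 clauses true simultaneously.

The formula is UNSAT (unsatisfiable).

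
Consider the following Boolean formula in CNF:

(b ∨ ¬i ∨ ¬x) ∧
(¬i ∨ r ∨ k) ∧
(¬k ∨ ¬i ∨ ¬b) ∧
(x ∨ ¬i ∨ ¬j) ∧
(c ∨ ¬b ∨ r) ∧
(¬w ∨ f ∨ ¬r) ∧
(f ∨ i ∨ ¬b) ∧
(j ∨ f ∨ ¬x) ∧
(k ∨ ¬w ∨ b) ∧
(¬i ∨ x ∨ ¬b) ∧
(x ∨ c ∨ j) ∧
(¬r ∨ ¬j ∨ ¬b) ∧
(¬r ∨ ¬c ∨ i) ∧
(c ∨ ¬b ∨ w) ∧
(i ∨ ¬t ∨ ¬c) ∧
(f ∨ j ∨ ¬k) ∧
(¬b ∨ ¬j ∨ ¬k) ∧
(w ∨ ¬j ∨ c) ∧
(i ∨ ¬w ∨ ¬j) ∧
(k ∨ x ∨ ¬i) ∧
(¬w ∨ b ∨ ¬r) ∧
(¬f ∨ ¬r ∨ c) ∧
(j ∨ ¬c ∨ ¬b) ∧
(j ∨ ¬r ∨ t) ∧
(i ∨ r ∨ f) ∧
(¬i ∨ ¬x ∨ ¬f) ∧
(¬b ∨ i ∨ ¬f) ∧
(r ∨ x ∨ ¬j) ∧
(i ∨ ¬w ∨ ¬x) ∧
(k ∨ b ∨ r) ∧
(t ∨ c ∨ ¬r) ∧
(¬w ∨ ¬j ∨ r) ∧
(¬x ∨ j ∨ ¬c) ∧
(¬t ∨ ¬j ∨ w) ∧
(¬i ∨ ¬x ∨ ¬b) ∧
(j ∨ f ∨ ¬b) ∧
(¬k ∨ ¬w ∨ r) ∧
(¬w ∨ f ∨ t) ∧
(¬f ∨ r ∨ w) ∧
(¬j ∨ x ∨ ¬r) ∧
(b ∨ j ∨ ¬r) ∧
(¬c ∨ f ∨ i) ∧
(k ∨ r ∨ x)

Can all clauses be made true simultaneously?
No

No, the formula is not satisfiable.

No assignment of truth values to the variables can make all 43 clauses true simultaneously.

The formula is UNSAT (unsatisfiable).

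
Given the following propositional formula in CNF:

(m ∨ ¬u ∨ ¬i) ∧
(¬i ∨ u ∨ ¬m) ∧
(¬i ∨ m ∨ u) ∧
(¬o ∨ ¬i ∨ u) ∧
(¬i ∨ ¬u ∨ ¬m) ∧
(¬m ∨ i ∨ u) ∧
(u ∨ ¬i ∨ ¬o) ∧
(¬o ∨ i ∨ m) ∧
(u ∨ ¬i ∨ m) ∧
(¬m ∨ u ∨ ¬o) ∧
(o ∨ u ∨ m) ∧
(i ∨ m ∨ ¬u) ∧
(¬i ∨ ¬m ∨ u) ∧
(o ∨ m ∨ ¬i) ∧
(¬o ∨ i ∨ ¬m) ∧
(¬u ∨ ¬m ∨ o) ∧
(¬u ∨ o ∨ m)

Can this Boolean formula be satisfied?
No

No, the formula is not satisfiable.

No assignment of truth values to the variables can make all 17 clauses true simultaneously.

The formula is UNSAT (unsatisfiable).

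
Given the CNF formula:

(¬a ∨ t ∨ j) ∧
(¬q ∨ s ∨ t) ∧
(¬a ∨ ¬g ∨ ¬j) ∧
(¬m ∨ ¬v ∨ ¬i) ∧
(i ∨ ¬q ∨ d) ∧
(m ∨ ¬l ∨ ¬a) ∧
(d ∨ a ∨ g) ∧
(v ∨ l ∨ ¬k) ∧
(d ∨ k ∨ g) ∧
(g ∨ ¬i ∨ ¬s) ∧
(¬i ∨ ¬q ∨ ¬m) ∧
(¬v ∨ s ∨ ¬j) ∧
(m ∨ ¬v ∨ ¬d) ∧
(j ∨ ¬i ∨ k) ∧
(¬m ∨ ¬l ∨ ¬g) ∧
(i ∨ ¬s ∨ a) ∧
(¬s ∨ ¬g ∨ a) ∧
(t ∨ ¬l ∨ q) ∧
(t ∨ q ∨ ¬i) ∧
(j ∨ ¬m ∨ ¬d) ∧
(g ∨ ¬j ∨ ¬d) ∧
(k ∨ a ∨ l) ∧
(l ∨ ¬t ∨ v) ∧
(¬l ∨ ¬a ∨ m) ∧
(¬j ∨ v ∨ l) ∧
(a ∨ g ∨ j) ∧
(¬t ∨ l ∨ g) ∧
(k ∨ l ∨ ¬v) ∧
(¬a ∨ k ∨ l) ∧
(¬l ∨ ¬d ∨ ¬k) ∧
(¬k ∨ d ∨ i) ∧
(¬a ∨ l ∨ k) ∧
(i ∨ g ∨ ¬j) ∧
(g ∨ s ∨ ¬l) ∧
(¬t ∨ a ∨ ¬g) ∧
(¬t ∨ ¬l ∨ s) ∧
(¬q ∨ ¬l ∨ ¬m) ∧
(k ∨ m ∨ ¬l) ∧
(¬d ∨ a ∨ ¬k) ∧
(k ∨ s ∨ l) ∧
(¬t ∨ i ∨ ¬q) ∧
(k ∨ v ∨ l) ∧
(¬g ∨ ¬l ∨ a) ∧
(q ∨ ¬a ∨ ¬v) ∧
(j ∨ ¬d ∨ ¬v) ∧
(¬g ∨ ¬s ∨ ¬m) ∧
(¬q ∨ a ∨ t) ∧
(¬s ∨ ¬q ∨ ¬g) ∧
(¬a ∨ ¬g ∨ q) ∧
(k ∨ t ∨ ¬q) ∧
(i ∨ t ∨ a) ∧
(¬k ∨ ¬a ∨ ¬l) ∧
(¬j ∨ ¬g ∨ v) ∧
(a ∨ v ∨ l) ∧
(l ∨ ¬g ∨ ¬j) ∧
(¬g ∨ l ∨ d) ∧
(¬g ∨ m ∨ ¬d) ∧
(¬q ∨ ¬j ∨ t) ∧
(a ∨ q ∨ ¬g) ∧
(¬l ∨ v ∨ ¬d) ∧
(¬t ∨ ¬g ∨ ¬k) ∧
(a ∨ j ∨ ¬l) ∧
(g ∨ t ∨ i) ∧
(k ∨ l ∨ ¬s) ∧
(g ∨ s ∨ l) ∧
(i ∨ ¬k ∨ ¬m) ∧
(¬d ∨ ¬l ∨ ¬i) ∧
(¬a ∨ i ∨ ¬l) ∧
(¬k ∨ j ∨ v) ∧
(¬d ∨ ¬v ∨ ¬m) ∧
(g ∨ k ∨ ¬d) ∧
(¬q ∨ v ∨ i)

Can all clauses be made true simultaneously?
No

No, the formula is not satisfiable.

No assignment of truth values to the variables can make all 72 clauses true simultaneously.

The formula is UNSAT (unsatisfiable).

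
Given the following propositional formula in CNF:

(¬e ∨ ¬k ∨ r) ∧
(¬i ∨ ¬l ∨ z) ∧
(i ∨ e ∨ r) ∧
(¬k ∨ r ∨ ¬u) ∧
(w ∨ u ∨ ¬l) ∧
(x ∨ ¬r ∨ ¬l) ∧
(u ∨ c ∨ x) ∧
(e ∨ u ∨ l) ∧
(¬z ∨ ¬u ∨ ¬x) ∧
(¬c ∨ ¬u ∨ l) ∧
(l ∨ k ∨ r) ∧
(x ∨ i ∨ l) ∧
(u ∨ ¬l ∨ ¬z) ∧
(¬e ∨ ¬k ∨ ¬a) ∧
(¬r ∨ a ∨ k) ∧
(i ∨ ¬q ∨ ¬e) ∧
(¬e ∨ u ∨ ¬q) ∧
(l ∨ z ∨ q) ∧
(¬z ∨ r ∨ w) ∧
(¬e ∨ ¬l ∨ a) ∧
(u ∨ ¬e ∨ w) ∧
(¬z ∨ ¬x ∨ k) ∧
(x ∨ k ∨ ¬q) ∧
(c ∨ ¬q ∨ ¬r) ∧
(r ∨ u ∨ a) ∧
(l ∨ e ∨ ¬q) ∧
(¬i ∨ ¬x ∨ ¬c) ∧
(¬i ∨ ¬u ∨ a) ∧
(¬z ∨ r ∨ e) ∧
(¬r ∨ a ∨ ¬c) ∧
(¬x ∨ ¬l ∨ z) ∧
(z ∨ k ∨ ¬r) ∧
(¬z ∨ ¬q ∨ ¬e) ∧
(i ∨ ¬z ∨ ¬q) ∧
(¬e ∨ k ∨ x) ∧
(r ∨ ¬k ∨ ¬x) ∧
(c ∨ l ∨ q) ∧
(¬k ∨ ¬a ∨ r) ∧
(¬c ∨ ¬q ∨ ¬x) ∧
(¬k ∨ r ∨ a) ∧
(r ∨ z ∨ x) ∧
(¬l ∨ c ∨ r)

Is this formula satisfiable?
No

No, the formula is not satisfiable.

No assignment of truth values to the variables can make all 42 clauses true simultaneously.

The formula is UNSAT (unsatisfiable).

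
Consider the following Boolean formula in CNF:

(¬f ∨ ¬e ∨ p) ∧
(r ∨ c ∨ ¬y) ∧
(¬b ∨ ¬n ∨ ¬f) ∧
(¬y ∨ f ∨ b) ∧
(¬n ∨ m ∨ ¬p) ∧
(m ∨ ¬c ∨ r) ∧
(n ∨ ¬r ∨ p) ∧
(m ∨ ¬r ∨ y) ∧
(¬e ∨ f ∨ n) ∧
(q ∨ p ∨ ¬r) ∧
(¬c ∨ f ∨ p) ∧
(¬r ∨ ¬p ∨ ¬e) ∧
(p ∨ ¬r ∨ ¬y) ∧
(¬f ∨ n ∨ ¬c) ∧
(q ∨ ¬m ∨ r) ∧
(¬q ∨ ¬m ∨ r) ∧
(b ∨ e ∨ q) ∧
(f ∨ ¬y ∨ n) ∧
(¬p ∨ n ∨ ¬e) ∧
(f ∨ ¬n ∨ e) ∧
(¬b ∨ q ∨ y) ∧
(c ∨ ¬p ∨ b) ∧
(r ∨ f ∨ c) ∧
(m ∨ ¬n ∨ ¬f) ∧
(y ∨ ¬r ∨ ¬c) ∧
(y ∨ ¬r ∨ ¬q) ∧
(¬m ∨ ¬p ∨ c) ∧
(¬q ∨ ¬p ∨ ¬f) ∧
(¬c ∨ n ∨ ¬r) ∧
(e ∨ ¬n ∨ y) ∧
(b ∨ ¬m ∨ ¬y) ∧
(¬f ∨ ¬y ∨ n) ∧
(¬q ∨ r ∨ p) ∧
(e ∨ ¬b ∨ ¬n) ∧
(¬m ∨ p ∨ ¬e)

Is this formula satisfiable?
No

No, the formula is not satisfiable.

No assignment of truth values to the variables can make all 35 clauses true simultaneously.

The formula is UNSAT (unsatisfiable).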